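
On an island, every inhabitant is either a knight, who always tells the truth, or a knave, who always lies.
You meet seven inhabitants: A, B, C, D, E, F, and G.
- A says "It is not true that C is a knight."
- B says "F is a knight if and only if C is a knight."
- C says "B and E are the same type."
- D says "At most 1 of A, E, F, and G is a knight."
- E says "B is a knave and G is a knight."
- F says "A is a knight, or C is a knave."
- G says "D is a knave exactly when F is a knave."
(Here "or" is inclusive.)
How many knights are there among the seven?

The unique consistent assignment is A=knave, B=knave, C=knight, D=knight, E=knave, F=knave, G=knave.
That has 2 knights.

2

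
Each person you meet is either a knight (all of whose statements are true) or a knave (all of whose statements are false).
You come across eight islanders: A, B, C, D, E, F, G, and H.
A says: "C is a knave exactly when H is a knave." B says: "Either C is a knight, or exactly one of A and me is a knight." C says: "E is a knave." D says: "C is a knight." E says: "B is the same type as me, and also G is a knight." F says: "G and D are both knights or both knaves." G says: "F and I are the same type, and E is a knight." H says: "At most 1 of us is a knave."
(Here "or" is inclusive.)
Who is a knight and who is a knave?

A is a knave, and the claim "C is a knave exactly when H is a knave" is indeed False.
Since B is a knight, "either C is a knight, or exactly one of A and me is a knight" needs to be True, which holds.
Since C is a knight, "E is a knave" needs to be True, which holds.
D (knight): "C is a knight" — True. ✓
E is a knave; "B is the same type as me, and also G is a knight" is False, as required.
F is a knave, so "G and D are both knights or both knaves" must be False — and it is.
G is a knave; "F and I are the same type, and E is a knight" is False, as required.
H (knave): "at most 1 of us is a knave" — False. ✓

Knights: B, C, and D. Knaves: A, E, F, G, and H.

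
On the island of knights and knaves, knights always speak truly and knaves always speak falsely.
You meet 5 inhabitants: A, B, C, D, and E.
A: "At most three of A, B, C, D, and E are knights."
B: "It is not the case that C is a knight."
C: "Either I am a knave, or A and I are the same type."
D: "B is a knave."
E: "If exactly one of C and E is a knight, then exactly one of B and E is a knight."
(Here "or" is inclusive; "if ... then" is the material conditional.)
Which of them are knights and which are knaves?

A is a knight, B is a knave, C is a knight, D is a knight, and E is a knave.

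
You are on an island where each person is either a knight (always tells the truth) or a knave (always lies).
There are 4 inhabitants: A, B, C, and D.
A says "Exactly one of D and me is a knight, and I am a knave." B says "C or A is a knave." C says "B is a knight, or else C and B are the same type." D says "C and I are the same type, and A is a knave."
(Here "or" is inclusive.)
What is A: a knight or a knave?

A is a knave.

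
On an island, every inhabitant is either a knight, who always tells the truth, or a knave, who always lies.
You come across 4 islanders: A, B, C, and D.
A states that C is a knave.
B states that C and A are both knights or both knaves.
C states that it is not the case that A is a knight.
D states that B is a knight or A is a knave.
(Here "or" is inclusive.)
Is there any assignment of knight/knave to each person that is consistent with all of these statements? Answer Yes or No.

Yes

One consistent assignment: A=knight, B=knave, C=knave, D=knave.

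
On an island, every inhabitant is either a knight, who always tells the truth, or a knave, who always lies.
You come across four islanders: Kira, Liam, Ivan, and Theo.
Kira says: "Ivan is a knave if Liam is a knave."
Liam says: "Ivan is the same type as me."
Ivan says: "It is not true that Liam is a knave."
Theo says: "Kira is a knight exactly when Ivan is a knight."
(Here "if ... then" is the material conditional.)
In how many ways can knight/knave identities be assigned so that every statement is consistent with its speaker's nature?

1

Consistent assignments:
  Kira=knight, Liam=knight, Ivan=knight, Theo=knight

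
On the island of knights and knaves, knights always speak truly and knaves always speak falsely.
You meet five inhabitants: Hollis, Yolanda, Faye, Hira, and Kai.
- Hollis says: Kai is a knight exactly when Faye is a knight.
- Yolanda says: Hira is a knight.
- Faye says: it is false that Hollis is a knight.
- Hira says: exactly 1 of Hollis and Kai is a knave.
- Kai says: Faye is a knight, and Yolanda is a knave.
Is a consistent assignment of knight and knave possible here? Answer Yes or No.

Yes

One consistent assignment: Hollis=knight, Yolanda=knight, Faye=knave, Hira=knight, Kai=knave.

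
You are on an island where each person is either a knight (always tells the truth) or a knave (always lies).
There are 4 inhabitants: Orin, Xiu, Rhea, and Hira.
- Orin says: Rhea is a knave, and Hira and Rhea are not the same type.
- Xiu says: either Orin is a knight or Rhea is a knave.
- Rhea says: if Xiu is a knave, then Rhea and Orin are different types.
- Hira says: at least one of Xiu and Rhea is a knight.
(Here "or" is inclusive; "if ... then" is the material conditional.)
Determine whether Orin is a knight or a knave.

Orin is a knave.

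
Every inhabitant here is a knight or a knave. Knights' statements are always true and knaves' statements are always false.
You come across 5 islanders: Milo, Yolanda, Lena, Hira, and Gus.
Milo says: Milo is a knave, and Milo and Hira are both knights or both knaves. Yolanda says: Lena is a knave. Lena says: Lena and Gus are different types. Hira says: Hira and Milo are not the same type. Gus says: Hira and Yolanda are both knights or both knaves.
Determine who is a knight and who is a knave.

Milo (knave): "Milo is a knave, and Milo and Hira are both knights or both knaves" — false. ✓
As a knave, Yolanda's statement "Lena is a knave" should be false; it is.
Lena (knight): "Lena and Gus are different types" — True. ✓
Hira is a knight, so "Hira and Milo are not the same type" must be True — and it is.
Since Gus is a knave, "Hira and Yolanda are both knights or both knaves" needs to be false, which holds.

Milo is a knave, Yolanda is a knave, Lena is a knight, Hira is a knight, and Gus is a knave.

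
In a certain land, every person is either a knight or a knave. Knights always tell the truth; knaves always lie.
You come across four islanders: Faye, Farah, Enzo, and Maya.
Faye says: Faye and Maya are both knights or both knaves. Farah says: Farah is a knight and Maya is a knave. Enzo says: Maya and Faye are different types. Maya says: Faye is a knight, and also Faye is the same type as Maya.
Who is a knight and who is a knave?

Faye (knight): "Faye and Maya are both knights or both knaves" — True. ✓
Farah (knave): "Farah is a knight and Maya is a knave" — false. ✓
Enzo (knave): "Maya and Faye are different types" — false. ✓
Maya (knight): "Faye is a knight, and also Faye is the same type as Maya" — True. ✓

Faye is a knight, Farah is a knave, Enzo is a knave, and Maya is a knight.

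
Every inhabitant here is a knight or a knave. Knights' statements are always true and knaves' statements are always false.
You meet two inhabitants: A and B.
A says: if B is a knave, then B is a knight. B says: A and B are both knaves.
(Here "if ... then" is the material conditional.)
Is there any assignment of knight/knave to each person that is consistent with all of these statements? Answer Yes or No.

No

Checking all 4 assignments, each has at least one speaker whose statement's truth value contradicts their type.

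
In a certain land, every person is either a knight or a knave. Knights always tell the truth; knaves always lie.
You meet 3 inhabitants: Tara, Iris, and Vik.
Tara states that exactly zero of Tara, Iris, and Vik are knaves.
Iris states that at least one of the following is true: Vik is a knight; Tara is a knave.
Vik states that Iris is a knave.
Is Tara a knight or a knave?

Tara is a knave.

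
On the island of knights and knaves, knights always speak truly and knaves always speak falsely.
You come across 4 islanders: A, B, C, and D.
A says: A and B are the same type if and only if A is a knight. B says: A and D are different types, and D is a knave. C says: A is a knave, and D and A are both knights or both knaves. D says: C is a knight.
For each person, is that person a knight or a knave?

Since A is a knight, "A and B are the same type if and only if A is a knight" needs to be True, which holds.
As a knight, B's statement "A and D are different types, and D is a knave" should be True; it is.
C is a knave; "A is a knave, and D and A are both knights or both knaves" is false, as required.
D is a knave, so "C is a knight" must be false — and it is.

Knights: A and B. Knaves: C and D.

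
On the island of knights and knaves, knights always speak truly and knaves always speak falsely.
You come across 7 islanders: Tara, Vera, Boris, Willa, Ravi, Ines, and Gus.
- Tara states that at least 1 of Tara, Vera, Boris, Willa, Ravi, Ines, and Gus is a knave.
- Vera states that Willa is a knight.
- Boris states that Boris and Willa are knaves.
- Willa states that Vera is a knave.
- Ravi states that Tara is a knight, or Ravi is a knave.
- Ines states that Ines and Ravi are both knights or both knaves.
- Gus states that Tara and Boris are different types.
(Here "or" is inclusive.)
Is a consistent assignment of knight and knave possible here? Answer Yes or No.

No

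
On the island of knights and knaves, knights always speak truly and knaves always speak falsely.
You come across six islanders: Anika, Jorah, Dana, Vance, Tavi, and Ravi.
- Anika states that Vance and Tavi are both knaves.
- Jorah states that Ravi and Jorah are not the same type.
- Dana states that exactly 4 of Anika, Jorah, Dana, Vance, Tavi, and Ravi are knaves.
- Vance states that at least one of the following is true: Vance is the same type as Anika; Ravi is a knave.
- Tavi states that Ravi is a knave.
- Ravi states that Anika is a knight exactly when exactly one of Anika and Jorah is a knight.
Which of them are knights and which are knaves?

Anika is a knave, Jorah is a knight, Dana is a knave, Vance is a knight, Tavi is a knight, and Ravi is a knave.

Anika is a knave, so "Vance and Tavi are both knaves" must be False — and it is.
Jorah is a knight; "Ravi and Jorah are not the same type" is True, as required.
Dana (knave): "exactly 4 of Anika, Jorah, Dana, Vance, Tavi, and Ravi are knaves" — False. ✓
As a knight, Vance's statement "at least one of the following is true: Vance is the same type as Anika; Ravi is a knave" should be True; it is.
As a knight, Tavi's statement "Ravi is a knave" should be True; it is.
Ravi is a knave, so "Anika is a knight exactly when exactly one of Anika and Jorah is a knight" must be False — and it is.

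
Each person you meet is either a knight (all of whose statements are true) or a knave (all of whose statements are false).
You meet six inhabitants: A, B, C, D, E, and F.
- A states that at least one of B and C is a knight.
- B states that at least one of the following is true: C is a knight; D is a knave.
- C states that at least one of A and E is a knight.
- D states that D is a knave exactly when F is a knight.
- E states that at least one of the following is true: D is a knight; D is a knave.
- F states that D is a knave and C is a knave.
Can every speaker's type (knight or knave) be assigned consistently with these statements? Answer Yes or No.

Yes

One consistent assignment: A=knight, B=knight, C=knight, D=knight, E=knight, F=knave.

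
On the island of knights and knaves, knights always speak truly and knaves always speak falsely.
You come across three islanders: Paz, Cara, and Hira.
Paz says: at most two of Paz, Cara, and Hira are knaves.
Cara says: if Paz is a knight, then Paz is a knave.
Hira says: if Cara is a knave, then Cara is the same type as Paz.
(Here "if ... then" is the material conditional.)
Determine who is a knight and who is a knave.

Knights: Paz. Knaves: Cara and Hira.

Suppose Paz is a knave. Then Paz's statement "at most two of Paz, Cara, and Hira are knaves" would have to be false. Checking the 4 ways to assign the others, none is consistent with every speaker.
(For instance, with Cara=knave, Hira=knave, Cara's claim "if Paz is a knight, then Paz is a knave" comes out true where it would need to be false.)
So Paz must be a knight, making "at most two of Paz, Cara, and Hira are knaves" true. Taking Paz=knight, Cara=knave, Hira=knave, each remaining statement checks out:
  Cara (knave): "if Paz is a knight, then Paz is a knave" — false. ✓
  Hira (knave): "if Cara is a knave, then Cara is the same type as Paz" — false. ✓
This is the unique consistent assignment.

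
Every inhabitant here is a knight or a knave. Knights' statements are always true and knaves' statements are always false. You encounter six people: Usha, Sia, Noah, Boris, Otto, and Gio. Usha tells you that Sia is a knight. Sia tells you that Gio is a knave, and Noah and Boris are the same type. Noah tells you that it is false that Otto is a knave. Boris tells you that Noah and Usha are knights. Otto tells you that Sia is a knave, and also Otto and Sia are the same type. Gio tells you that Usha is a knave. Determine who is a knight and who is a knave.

Usha is a knight, Sia is a knight, Noah is a knave, Boris is a knave, Otto is a knave, and Gio is a knave.

Usha is a knight, and the claim "Sia is a knight" is indeed True.
Sia is a knight, so "Gio is a knave, and Noah and Boris are the same type" must be True — and it is.
As a knave, Noah's statement "it is false that Otto is a knave" should be False; it is.
Boris is a knave; "Noah and Usha are knights" is False, as required.
As a knave, Otto's statement "Sia is a knave, and also Otto and Sia are the same type" should be False; it is.
As a knave, Gio's statement "Usha is a knave" should be False; it is.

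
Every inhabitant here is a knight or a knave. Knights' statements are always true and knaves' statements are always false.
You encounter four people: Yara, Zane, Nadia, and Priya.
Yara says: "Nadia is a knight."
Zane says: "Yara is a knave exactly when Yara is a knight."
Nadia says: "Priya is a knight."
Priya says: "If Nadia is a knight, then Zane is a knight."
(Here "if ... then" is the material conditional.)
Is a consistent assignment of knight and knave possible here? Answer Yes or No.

No

Checking all 16 assignments, each has at least one speaker whose statement's truth value contradicts their type.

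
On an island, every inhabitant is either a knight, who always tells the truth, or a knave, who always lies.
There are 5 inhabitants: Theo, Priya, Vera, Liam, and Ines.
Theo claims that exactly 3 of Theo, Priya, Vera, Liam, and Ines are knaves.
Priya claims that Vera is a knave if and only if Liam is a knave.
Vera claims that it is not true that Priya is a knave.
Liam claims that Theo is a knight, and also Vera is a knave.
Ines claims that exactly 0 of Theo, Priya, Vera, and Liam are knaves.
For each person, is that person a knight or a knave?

Knights: Theo and Liam. Knaves: Priya, Vera, and Ines.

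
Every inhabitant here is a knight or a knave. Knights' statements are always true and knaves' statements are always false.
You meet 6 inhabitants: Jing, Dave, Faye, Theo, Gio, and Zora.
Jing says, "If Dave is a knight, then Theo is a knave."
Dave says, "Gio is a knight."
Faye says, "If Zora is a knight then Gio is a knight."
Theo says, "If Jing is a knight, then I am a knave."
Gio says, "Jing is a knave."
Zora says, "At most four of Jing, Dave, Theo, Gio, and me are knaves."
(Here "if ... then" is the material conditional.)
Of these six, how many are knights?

5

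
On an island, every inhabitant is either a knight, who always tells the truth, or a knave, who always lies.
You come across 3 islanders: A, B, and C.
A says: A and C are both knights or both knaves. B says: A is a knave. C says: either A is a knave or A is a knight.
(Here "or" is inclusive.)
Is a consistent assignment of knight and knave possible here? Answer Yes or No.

Yes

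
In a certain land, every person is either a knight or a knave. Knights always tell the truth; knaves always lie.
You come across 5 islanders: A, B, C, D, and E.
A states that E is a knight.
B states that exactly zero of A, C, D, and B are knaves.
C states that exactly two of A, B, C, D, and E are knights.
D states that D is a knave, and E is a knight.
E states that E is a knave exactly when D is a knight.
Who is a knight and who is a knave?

Suppose A is a knight. Then A's statement "E is a knight" would have to be true. Checking the 16 ways to assign the others, none is consistent with every speaker.
(For instance, with B=knave, C=knave, D=knave, E=knave, A's claim "E is a knight" comes out false where it would need to be true.)
So A must be a knave, making "E is a knight" false. Taking A=knave, B=knave, C=knave, D=knave, E=knave, each remaining statement checks out:
  B (knave): "exactly zero of A, C, D, and B are knaves" — false. ✓
  C (knave): "exactly two of A, B, C, D, and E are knights" — false. ✓
  D (knave): "D is a knave, and E is a knight" — false. ✓
  E (knave): "E is a knave exactly when D is a knight" — false. ✓
This is the unique consistent assignment.

Knights: none. Knaves: A, B, C, D, and E.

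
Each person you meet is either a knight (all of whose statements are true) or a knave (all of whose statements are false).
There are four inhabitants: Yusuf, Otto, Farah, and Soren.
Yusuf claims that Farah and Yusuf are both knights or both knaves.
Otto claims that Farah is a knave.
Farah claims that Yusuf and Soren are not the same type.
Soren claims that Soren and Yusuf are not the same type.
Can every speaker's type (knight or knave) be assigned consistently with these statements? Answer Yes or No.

One consistent assignment: Yusuf=knave, Otto=knave, Farah=knight, Soren=knight.

Yes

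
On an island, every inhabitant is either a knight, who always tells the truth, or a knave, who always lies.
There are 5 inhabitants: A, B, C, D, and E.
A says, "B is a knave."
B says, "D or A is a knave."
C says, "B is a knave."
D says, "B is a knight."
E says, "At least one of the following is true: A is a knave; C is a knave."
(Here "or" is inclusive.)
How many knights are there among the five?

The unique consistent assignment is A=knave, B=knight, C=knave, D=knight, E=knight.
That has 3 knights.

3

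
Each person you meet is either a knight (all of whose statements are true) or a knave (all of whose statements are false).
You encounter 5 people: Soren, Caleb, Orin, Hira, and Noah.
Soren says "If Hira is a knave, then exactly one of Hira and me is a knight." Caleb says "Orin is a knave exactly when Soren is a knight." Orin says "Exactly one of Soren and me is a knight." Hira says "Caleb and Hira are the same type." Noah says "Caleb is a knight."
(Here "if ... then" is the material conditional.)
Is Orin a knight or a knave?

Orin is a knight.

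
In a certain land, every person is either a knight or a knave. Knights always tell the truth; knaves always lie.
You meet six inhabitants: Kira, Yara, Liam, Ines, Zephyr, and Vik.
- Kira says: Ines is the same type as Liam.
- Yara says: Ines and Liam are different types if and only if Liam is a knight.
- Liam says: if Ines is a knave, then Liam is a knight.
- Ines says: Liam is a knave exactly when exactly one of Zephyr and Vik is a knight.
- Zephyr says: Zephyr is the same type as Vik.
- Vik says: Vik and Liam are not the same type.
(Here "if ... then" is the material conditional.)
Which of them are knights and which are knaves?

Kira is a knight, Yara is a knight, Liam is a knave, Ines is a knave, Zephyr is a knight, and Vik is a knight.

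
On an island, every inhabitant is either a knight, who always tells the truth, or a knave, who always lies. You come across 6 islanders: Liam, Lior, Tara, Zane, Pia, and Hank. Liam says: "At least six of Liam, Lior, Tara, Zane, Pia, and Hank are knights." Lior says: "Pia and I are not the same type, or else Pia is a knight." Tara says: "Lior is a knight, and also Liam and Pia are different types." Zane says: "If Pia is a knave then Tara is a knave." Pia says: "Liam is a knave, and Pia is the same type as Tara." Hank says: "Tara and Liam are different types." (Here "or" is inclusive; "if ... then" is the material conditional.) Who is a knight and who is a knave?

Liam is a knave, Lior is a knight, Tara is a knight, Zane is a knight, Pia is a knight, and Hank is a knight.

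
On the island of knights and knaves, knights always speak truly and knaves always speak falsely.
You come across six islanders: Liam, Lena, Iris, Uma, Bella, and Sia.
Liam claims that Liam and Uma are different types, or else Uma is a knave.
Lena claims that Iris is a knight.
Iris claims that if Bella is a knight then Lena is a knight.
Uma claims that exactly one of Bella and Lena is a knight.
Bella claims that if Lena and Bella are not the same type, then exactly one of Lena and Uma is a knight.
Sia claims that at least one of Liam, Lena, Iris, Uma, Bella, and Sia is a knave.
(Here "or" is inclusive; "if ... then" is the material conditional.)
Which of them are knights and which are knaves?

Since Liam is a knight, "Liam and Uma are different types, or else Uma is a knave" needs to be true, which holds.
Since Lena is a knight, "Iris is a knight" needs to be true, which holds.
Iris is a knight, and the claim "if Bella is a knight then Lena is a knight" is indeed true.
Uma (knave): "exactly one of Bella and Lena is a knight" — false. ✓
Bella is a knight; "if Lena and Bella are not the same type, then exactly one of Lena and Uma is a knight" is true, as required.
As a knight, Sia's statement "at least one of Liam, Lena, Iris, Uma, Bella, and Sia is a knave" should be true; it is.

Liam is a knight, Lena is a knight, Iris is a knight, Uma is a knave, Bella is a knight, and Sia is a knight.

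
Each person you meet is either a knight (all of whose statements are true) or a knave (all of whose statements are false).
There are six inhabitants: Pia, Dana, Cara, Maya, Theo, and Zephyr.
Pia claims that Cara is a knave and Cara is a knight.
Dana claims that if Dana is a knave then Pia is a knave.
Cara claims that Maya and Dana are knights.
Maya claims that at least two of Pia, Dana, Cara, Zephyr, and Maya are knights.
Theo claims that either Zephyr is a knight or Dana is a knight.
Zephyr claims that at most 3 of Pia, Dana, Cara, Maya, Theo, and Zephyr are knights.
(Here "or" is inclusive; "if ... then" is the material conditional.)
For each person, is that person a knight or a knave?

Pia is a knave; "Cara is a knave and Cara is a knight" is False, as required.
Dana is a knight, and the claim "if Dana is a knave then Pia is a knave" is indeed true.
As a knight, Cara's statement "Maya and Dana are knights" should be true; it is.
As a knight, Maya's statement "at least two of Pia, Dana, Cara, Zephyr, and Maya are knights" should be true; it is.
Since Theo is a knight, "either Zephyr is a knight or Dana is a knight" needs to be true, which holds.
Zephyr is a knave, and the claim "at most 3 of Pia, Dana, Cara, Maya, Theo, and Zephyr are knights" is indeed False.

Pia is a knave, Dana is a knight, Cara is a knight, Maya is a knight, Theo is a knight, and Zephyr is a knave.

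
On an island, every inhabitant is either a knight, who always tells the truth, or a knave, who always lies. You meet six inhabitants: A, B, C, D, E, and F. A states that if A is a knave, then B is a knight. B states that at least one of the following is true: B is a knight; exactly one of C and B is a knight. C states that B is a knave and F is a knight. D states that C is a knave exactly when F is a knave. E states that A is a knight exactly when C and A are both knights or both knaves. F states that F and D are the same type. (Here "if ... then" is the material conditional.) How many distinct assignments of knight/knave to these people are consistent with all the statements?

3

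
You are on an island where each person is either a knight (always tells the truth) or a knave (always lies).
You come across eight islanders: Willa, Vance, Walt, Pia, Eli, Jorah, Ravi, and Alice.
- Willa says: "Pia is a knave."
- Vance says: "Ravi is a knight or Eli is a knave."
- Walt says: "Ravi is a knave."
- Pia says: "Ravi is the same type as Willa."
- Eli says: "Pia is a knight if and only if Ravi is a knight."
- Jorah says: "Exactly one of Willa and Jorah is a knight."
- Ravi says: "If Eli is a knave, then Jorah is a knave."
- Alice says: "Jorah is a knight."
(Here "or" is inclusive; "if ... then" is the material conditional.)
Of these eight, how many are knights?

5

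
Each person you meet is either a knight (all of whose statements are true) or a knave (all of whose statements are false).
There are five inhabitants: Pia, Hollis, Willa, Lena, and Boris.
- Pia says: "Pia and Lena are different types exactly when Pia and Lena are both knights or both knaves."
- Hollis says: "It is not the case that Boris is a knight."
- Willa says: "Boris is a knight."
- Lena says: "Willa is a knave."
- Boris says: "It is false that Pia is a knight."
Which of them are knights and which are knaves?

As a knave, Pia's statement "Pia and Lena are different types exactly when Pia and Lena are both knights or both knaves" should be False; it is.
Hollis is a knave, so "it is not the case that Boris is a knight" must be False — and it is.
Willa (knight): "Boris is a knight" — true. ✓
Lena is a knave, so "Willa is a knave" must be False — and it is.
Boris (knight): "it is false that Pia is a knight" — true. ✓

Knights: Willa and Boris. Knaves: Pia, Hollis, and Lena.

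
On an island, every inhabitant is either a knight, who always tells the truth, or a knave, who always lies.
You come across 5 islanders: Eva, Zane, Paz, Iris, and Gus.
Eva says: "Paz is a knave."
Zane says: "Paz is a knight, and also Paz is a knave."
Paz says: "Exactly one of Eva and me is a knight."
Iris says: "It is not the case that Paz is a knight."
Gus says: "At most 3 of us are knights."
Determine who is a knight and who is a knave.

Knights: Paz and Gus. Knaves: Eva, Zane, and Iris.

Suppose Eva is a knight. Then Eva's statement "Paz is a knave" would have to be true. Checking the 16 ways to assign the others, none is consistent with every speaker.
(For instance, with Zane=knave, Paz=knight, Iris=knave, Gus=knight, Eva's claim "Paz is a knave" comes out false where it would need to be true.)
So Eva must be a knave, making "Paz is a knave" false. Taking Eva=knave, Zane=knave, Paz=knight, Iris=knave, Gus=knight, each remaining statement checks out:
  Zane (knave): "Paz is a knight, and also Paz is a knave" — false. ✓
  Paz (knight): "exactly one of Eva and me is a knight" — true. ✓
  Iris (knave): "it is not the case that Paz is a knight" — false. ✓
  Gus (knight): "at most 3 of us are knights" — true. ✓
This is the unique consistent assignment.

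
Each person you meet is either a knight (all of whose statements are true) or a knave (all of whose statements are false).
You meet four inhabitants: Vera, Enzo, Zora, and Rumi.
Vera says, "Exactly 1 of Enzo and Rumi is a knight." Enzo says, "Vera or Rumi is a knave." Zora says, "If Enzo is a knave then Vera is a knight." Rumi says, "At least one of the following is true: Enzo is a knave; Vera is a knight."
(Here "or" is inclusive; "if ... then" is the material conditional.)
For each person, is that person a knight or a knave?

Knights: Vera, Zora, and Rumi. Knaves: Enzo.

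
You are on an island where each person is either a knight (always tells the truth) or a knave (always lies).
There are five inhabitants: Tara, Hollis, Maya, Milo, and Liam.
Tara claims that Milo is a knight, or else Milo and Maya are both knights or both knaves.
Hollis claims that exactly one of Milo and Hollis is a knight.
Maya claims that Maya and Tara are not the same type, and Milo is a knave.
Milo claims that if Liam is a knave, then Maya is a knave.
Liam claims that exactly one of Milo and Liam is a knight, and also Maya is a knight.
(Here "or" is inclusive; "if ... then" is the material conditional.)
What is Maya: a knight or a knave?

Maya is a knight.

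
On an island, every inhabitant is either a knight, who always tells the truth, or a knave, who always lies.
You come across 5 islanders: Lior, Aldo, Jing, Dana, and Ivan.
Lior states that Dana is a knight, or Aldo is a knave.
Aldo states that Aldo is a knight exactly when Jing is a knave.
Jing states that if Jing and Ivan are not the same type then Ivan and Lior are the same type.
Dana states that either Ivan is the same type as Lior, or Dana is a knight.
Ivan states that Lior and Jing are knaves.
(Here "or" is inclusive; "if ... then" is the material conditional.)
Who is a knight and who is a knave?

Lior is a knave; "Dana is a knight, or Aldo is a knave" is False, as required.
Aldo is a knight; "Aldo is a knight exactly when Jing is a knave" is True, as required.
Jing (knave): "if Jing and Ivan are not the same type then Ivan and Lior are the same type" — False. ✓
As a knave, Dana's statement "either Ivan is the same type as Lior, or Dana is a knight" should be False; it is.
Ivan is a knight, so "Lior and Jing are knaves" must be True — and it is.

Knights: Aldo and Ivan. Knaves: Lior, Jing, and Dana.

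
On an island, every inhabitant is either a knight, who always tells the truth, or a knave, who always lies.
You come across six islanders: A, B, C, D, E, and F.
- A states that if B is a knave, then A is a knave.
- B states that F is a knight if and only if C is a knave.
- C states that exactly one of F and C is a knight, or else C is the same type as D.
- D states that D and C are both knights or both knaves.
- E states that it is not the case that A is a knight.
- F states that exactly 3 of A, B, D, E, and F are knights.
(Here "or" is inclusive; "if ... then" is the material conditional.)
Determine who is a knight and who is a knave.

A is a knight, B is a knight, C is a knight, D is a knave, E is a knave, and F is a knave.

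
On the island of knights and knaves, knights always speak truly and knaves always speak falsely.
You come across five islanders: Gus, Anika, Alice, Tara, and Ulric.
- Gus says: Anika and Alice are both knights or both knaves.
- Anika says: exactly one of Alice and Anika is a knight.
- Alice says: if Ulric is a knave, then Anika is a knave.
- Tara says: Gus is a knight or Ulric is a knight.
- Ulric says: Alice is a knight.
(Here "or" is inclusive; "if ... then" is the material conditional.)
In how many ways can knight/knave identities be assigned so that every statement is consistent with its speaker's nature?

Consistent assignments:
  Gus=knave, Anika=knight, Alice=knave, Tara=knave, Ulric=knave

1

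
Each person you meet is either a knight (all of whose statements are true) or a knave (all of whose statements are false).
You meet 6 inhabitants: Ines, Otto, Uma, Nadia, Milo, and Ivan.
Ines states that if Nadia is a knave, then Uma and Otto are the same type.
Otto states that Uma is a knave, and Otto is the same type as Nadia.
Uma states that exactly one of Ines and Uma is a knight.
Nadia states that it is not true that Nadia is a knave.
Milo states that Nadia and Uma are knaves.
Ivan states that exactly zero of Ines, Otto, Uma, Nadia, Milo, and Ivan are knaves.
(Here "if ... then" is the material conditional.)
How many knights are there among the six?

1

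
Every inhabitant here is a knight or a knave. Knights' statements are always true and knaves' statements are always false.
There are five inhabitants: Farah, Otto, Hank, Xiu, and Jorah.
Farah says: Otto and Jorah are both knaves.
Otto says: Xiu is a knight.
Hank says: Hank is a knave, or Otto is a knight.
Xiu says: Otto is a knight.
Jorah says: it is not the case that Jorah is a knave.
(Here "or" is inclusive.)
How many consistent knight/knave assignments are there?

Consistent assignments:
  Farah=knave, Otto=knight, Hank=knight, Xiu=knight, Jorah=knight
  Farah=knave, Otto=knight, Hank=knight, Xiu=knight, Jorah=knave

2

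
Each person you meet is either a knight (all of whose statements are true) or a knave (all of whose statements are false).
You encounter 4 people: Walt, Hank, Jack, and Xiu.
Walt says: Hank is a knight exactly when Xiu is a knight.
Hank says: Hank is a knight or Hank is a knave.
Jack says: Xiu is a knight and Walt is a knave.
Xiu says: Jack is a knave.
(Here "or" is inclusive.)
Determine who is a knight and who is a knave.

As a knight, Walt's statement "Hank is a knight exactly when Xiu is a knight" should be true; it is.
Hank (knight): "Hank is a knight or Hank is a knave" — true. ✓
Jack is a knave; "Xiu is a knight and Walt is a knave" is false, as required.
Xiu (knight): "Jack is a knave" — true. ✓

Knights: Walt, Hank, and Xiu. Knaves: Jack.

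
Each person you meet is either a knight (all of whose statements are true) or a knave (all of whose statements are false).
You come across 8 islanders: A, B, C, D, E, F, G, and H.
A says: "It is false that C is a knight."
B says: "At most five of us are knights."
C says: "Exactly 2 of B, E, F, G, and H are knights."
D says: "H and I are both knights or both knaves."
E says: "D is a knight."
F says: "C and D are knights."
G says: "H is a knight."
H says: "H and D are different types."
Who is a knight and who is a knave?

Knights: A, B, G, and H. Knaves: C, D, E, and F.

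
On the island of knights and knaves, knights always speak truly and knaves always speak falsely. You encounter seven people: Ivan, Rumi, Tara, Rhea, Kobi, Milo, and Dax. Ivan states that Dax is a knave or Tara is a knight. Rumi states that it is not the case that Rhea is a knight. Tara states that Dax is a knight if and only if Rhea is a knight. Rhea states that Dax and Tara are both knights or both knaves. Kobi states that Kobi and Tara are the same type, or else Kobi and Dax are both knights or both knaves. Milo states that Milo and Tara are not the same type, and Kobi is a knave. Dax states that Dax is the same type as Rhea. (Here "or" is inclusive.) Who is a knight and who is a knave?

Ivan is a knight; "Dax is a knave or Tara is a knight" is True, as required.
Rumi is a knave, and the claim "it is not the case that Rhea is a knight" is indeed false.
Tara is a knight, and the claim "Dax is a knight if and only if Rhea is a knight" is indeed True.
As a knight, Rhea's statement "Dax and Tara are both knights or both knaves" should be True; it is.
As a knight, Kobi's statement "Kobi and Tara are the same type, or else Kobi and Dax are both knights or both knaves" should be True; it is.
Milo is a knave; "Milo and Tara are not the same type, and Kobi is a knave" is false, as required.
Dax (knight): "Dax is the same type as Rhea" — True. ✓

Ivan is a knight, Rumi is a knave, Tara is a knight, Rhea is a knight, Kobi is a knight, Milo is a knave, and Dax is a knight.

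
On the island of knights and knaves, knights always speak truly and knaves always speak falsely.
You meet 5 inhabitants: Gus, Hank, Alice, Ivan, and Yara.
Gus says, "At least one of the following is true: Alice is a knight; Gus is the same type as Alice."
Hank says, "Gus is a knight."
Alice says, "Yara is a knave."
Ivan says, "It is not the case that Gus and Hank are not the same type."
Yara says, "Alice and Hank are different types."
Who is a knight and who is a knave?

Gus is a knight, and the claim "at least one of the following is true: Alice is a knight; Gus is the same type as Alice" is indeed true.
Hank is a knight, so "Gus is a knight" must be true — and it is.
As a knight, Alice's statement "Yara is a knave" should be true; it is.
Ivan is a knight, so "it is not the case that Gus and Hank are not the same type" must be true — and it is.
Yara (knave): "Alice and Hank are different types" — false. ✓

Gus is a knight, Hank is a knight, Alice is a knight, Ivan is a knight, and Yara is a knave.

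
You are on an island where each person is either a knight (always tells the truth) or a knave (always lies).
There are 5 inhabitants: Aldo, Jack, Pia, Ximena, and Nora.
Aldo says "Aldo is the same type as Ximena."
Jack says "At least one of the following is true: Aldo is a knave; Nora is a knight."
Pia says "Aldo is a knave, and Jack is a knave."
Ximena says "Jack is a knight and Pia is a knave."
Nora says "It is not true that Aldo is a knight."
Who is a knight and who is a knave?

Aldo is a knave, Jack is a knight, Pia is a knave, Ximena is a knight, and Nora is a knight.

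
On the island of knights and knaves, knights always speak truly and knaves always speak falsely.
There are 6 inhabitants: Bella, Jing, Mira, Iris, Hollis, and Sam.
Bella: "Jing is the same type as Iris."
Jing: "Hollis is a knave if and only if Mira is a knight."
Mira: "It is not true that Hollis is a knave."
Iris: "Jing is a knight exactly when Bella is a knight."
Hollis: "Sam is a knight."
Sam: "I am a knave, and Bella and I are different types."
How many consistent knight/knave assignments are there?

Consistent assignments:
  Bella=knave, Jing=knave, Mira=knave, Iris=knight, Hollis=knave, Sam=knave

1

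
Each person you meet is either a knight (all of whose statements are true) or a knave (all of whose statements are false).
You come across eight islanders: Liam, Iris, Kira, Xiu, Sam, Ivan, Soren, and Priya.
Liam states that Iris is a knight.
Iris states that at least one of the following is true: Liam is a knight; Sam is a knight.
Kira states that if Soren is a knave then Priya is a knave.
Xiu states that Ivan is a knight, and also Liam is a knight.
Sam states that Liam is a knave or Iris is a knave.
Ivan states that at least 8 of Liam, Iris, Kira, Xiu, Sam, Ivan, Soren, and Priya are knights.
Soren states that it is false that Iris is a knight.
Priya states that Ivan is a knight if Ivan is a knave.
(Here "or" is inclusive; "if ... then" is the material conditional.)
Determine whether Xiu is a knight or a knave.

Xiu is a knave.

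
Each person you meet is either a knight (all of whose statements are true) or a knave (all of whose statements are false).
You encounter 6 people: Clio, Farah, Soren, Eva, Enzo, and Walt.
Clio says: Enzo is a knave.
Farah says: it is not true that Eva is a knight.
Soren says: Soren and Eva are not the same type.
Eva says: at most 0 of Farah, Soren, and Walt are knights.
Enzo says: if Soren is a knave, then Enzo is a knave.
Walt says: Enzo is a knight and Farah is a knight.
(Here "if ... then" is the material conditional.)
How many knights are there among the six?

The unique consistent assignment is Clio=knave, Farah=knight, Soren=knight, Eva=knave, Enzo=knight, Walt=knight.
That has 4 knights.

4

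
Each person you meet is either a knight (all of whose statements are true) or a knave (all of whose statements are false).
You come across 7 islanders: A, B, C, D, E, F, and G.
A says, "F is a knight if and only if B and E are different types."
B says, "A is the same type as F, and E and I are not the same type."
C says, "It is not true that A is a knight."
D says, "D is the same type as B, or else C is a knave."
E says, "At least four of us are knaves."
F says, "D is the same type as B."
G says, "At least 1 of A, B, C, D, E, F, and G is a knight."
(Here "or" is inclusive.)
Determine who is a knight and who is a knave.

Knights: A, B, D, F, and G. Knaves: C and E.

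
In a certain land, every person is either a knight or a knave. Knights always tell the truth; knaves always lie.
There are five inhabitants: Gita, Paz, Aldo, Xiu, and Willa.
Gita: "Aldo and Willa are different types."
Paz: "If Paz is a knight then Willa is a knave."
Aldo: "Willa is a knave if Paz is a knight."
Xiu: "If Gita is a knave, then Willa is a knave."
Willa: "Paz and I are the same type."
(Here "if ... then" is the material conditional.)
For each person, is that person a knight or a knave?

Gita is a knight, so "Aldo and Willa are different types" must be True — and it is.
As a knight, Paz's statement "if Paz is a knight then Willa is a knave" should be True; it is.
Aldo is a knight; "Willa is a knave if Paz is a knight" is True, as required.
Xiu is a knight, so "if Gita is a knave, then Willa is a knave" must be True — and it is.
Willa (knave): "Paz and I are the same type" — false. ✓

Knights: Gita, Paz, Aldo, and Xiu. Knaves: Willa.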